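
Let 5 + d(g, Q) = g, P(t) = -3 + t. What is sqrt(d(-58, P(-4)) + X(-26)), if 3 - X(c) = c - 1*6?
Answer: 2*I*sqrt(7) ≈ 5.2915*I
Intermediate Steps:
X(c) = 9 - c (X(c) = 3 - (c - 1*6) = 3 - (c - 6) = 3 - (-6 + c) = 3 + (6 - c) = 9 - c)
d(g, Q) = -5 + g
sqrt(d(-58, P(-4)) + X(-26)) = sqrt((-5 - 58) + (9 - 1*(-26))) = sqrt(-63 + (9 + 26)) = sqrt(-63 + 35) = sqrt(-28) = 2*I*sqrt(7)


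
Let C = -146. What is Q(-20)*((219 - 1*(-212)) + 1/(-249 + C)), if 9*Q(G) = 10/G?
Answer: -9458/395 ≈ -23.944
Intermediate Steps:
Q(G) = 10/(9*G) (Q(G) = (10/G)/9 = 10/(9*G))
Q(-20)*((219 - 1*(-212)) + 1/(-249 + C)) = ((10/9)/(-20))*((219 - 1*(-212)) + 1/(-249 - 146)) = ((10/9)*(-1/20))*((219 + 212) + 1/(-395)) = -(431 - 1/395)/18 = -1/18*170244/395 = -9458/395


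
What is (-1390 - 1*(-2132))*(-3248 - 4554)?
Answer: -5789084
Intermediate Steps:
(-1390 - 1*(-2132))*(-3248 - 4554) = (-1390 + 2132)*(-7802) = 742*(-7802) = -5789084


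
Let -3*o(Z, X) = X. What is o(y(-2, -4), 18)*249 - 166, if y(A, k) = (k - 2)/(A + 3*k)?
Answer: -1660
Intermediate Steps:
y(A, k) = (-2 + k)/(A + 3*k)
o(Z, X) = -X/3
o(y(-2, -4), 18)*249 - 166 = -⅓*18*249 - 166 = -6*249 - 166 = -1494 - 166 = -1660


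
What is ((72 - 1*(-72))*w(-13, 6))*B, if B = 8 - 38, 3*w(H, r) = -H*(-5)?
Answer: 93600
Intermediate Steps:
w(H, r) = 5*H/3 (w(H, r) = (-H*(-5))/3 = (5*H)/3 = 5*H/3)
B = -30
((72 - 1*(-72))*w(-13, 6))*B = ((72 - 1*(-72))*((5/3)*(-13)))*(-30) = ((72 + 72)*(-65/3))*(-30) = (144*(-65/3))*(-30) = -3120*(-30) = 93600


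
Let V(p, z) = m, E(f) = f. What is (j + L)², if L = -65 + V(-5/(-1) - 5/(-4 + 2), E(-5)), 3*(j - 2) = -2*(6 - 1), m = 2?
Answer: 37249/9 ≈ 4138.8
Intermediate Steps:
V(p, z) = 2
j = -4/3 (j = 2 + (-2*(6 - 1))/3 = 2 + (-2*5)/3 = 2 + (⅓)*(-10) = 2 - 10/3 = -4/3 ≈ -1.3333)
L = -63 (L = -65 + 2 = -63)
(j + L)² = (-4/3 - 63)² = (-193/3)² = 37249/9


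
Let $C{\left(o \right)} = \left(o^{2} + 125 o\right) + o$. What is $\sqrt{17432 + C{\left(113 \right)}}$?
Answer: $\sqrt{44439} \approx 210.81$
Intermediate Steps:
$C{\left(o \right)} = o^{2} + 126 o$
$\sqrt{17432 + C{\left(113 \right)}} = \sqrt{17432 + 113 \left(126 + 113\right)} = \sqrt{17432 + 113 \cdot 239} = \sqrt{17432 + 27007} = \sqrt{44439}$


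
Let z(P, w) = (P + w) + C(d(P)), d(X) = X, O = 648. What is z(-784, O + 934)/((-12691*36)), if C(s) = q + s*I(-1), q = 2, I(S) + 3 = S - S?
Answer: -788/114219 ≈ -0.0068990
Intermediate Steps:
I(S) = -3 (I(S) = -3 + (S - S) = -3 + 0 = -3)
C(s) = 2 - 3*s (C(s) = 2 + s*(-3) = 2 - 3*s)
z(P, w) = 2 + w - 2*P (z(P, w) = (P + w) + (2 - 3*P) = 2 + w - 2*P)
z(-784, O + 934)/((-12691*36)) = (2 + (648 + 934) - 2*(-784))/((-12691*36)) = (2 + 1582 + 1568)/(-456876) = 3152*(-1/456876) = -788/114219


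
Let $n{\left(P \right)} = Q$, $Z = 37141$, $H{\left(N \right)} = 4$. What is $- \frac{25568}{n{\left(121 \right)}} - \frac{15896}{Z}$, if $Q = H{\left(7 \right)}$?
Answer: $- \frac{237421168}{37141} \approx -6392.4$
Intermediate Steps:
$Q = 4$
$n{\left(P \right)} = 4$
$- \frac{25568}{n{\left(121 \right)}} - \frac{15896}{Z} = - \frac{25568}{4} - \frac{15896}{37141} = \left(-25568\right) \frac{1}{4} - \frac{15896}{37141} = -6392 - \frac{15896}{37141} = - \frac{237421168}{37141}$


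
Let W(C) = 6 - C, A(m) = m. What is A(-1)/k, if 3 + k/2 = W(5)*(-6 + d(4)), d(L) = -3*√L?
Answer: 1/30 ≈ 0.033333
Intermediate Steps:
k = -30 (k = -6 + 2*((6 - 1*5)*(-6 - 3*√4)) = -6 + 2*((6 - 5)*(-6 - 3*2)) = -6 + 2*(1*(-6 - 6)) = -6 + 2*(1*(-12)) = -6 + 2*(-12) = -6 - 24 = -30)
A(-1)/k = -1/(-30) = -1*(-1/30) = 1/30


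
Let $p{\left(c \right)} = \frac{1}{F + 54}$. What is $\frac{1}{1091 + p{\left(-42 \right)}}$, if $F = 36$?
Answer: $\frac{90}{98191} \approx 0.00091658$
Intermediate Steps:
$p{\left(c \right)} = \frac{1}{90}$ ($p{\left(c \right)} = \frac{1}{36 + 54} = \frac{1}{90}$)
$\frac{1}{1091 + p{\left(-42 \right)}} = \frac{1}{1091 + \frac{1}{90}} = \frac{1}{\frac{98191}{90}} = \frac{90}{98191}$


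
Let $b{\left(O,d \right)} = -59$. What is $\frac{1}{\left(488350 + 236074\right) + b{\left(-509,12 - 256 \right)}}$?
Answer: $\frac{1}{724365} \approx 1.3805 \cdot 10^{-6}$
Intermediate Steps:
$\frac{1}{\left(488350 + 236074\right) + b{\left(-509,12 - 256 \right)}} = \frac{1}{\left(488350 + 236074\right) - 59} = \frac{1}{724424 - 59} = \frac{1}{724365}$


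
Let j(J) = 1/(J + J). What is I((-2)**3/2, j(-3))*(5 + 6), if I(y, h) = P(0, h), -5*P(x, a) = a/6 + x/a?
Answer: 11/180 ≈ 0.061111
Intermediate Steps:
j(J) = 1/(2*J)
P(x, a) = -a/30 - x/(5*a) (P(x, a) = -(a/6 + x/a)/5 = -a/30 - x/(5*a))
I(y, h) = -h/30 (I(y, h) = -h/30 - 1/5*0/h = -h/30 + 0 = -h/30)
I((-2)**3/2, j(-3))*(5 + 6) = (-1/(60*(-3)))*(5 + 6) = -(-1)/(60*3)*11 = -1/30*(-1/6)*11 = (1/180)*11 = 11/180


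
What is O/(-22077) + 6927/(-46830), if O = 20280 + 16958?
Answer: -2835251/1545390 ≈ -1.8347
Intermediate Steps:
O = 37238
O/(-22077) + 6927/(-46830) = 37238/(-22077) + 6927/(-46830) = 37238*(-1/22077) + 6927*(-1/46830) = -37238/22077 - 2309/15610 = -2835251/1545390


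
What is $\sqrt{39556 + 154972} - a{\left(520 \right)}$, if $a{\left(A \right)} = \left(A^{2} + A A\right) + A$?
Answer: $-541320 + 4 \sqrt{12158} \approx -5.4088 \cdot 10^{5}$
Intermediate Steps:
$a{\left(A \right)} = A + 2 A^{2}$ ($a{\left(A \right)} = \left(A^{2} + A^{2}\right) + A = 2 A^{2} + A = A + 2 A^{2}$)
$\sqrt{39556 + 154972} - a{\left(520 \right)} = \sqrt{39556 + 154972} - 520 \left(1 + 2 \cdot 520\right) = \sqrt{194528} - 520 \left(1 + 1040\right) = 4 \sqrt{12158} - 520 \cdot 1041 = 4 \sqrt{12158} - 541320 = -541320 + 4 \sqrt{12158}$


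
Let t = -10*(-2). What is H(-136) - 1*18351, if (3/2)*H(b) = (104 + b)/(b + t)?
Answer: -1596521/87 ≈ -18351.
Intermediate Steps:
t = 20
H(b) = 2*(104 + b)/(3*(20 + b)) (H(b) = 2*((104 + b)/(b + 20))/3 = 2*((104 + b)/(20 + b))/3 = 2*(104 + b)/(3*(20 + b)))
H(-136) - 1*18351 = 2*(104 - 136)/(3*(20 - 136)) - 1*18351 = (⅔)*(-32)/(-116) - 18351 = (⅔)*(-1/116)*(-32) - 18351 = 16/87 - 18351 = -1596521/87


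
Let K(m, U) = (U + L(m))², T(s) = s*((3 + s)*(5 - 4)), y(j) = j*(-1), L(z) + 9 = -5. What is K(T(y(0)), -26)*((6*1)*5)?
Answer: 48000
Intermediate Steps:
L(z) = -14 (L(z) = -9 - 5 = -14)
y(j) = -j
T(s) = s*(3 + s) (T(s) = s*((3 + s)*1) = s*(3 + s))
K(m, U) = (-14 + U)² (K(m, U) = (U - 14)² = (-14 + U)²)
K(T(y(0)), -26)*((6*1)*5) = (-14 - 26)²*((6*1)*5) = (-40)²*(6*5) = 1600*30 = 48000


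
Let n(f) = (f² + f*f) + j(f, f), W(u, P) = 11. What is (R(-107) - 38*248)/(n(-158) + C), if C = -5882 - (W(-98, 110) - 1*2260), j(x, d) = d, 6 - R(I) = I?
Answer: -9311/46137 ≈ -0.20181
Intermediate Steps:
R(I) = 6 - I
n(f) = f + 2*f² (n(f) = (f² + f*f) + f = (f² + f²) + f = 2*f² + f = f + 2*f²)
C = -3633 (C = -5882 - (11 - 1*2260) = -5882 - (11 - 2260) = -5882 - 1*(-2249) = -5882 + 2249 = -3633)
(R(-107) - 38*248)/(n(-158) + C) = ((6 - 1*(-107)) - 38*248)/(-158*(1 + 2*(-158)) - 3633) = ((6 + 107) - 9424)/(-158*(1 - 316) - 3633) = (113 - 9424)/(-158*(-315) - 3633) = -9311/(49770 - 3633) = -9311/46137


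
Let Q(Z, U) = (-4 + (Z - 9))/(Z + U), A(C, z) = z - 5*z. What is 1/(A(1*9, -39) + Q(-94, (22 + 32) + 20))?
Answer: 20/3227 ≈ 0.0061977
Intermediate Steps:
A(C, z) = -4*z
Q(Z, U) = (-13 + Z)/(U + Z) (Q(Z, U) = (-4 + (-9 + Z))/(U + Z) = (-13 + Z)/(U + Z))
1/(A(1*9, -39) + Q(-94, (22 + 32) + 20)) = 1/(-4*(-39) + (-13 - 94)/(((22 + 32) + 20) - 94)) = 1/(156 - 107/((54 + 20) - 94)) = 1/(156 - 107/(74 - 94)) = 1/(156 - 107/(-20)) = 1/(156 - 1/20*(-107)) = 1/(156 + 107/20) = 1/(3227/20) = 20/3227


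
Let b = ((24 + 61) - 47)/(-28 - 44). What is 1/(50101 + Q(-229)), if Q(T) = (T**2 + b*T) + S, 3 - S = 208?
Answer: 36/3688483 ≈ 9.7601e-6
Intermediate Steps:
b = -19/36 (b = (85 - 47)/(-72) = 38*(-1/72) = -19/36 ≈ -0.52778)
S = -205 (S = 3 - 1*208 = 3 - 208 = -205)
Q(T) = -205 + T**2 - 19*T/36 (Q(T) = (T**2 - 19*T/36) - 205 = -205 + T**2 - 19*T/36)
1/(50101 + Q(-229)) = 1/(50101 + (-205 + (-229)**2 - 19/36*(-229))) = 1/(50101 + (-205 + 52441 + 4351/36)) = 1/(50101 + 1884847/36) = 1/(3688483/36) = 36/3688483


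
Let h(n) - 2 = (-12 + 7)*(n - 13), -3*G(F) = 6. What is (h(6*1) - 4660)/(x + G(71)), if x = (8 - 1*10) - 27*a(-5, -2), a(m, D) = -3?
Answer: -4623/77 ≈ -60.039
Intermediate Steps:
G(F) = -2 (G(F) = -⅓*6 = -2)
h(n) = 67 - 5*n (h(n) = 2 + (-12 + 7)*(n - 13) = 2 - 5*(-13 + n) = 2 + (65 - 5*n) = 67 - 5*n)
x = 79 (x = (8 - 1*10) - 27*(-3) = (8 - 10) + 81 = -2 + 81 = 79)
(h(6*1) - 4660)/(x + G(71)) = ((67 - 30) - 4660)/(79 - 2) = ((67 - 5*6) - 4660)/77 = ((67 - 30) - 4660)*(1/77) = (37 - 4660)*(1/77) = -4623*1/77 = -4623/77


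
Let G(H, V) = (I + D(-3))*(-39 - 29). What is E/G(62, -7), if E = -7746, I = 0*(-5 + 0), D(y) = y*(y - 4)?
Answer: 1291/238 ≈ 5.4244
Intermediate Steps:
D(y) = y*(-4 + y)
I = 0 (I = 0*(-5) = 0)
G(H, V) = -1428 (G(H, V) = (0 - 3*(-4 - 3))*(-39 - 29) = (0 - 3*(-7))*(-68) = (0 + 21)*(-68) = 21*(-68) = -1428)
E/G(62, -7) = -7746/(-1428) = -7746*(-1/1428) = 1291/238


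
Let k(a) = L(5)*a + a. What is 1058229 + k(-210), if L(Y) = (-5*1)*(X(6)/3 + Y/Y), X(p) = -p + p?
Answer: 1059069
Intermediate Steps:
X(p) = 0
L(Y) = -5 (L(Y) = (-5*1)*(0/3 + Y/Y) = -5*(0*(1/3) + 1) = -5*(0 + 1) = -5*1 = -5)
k(a) = -4*a (k(a) = -5*a + a = -4*a)
1058229 + k(-210) = 1058229 - 4*(-210) = 1058229 + 840 = 1059069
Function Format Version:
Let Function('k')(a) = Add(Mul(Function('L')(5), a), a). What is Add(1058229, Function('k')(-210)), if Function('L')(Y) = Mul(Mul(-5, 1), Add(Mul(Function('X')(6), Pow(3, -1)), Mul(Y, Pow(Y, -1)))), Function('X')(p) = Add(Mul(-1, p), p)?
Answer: 1059069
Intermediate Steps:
Function('X')(p) = 0
Function('L')(Y) = -5 (Function('L')(Y) = Mul(Mul(-5, 1), Add(Mul(0, Pow(3, -1)), Mul(Y, Pow(Y, -1)))) = Mul(-5, Add(Mul(0, Rational(1, 3)), 1)) = Mul(-5, Add(0, 1)) = Mul(-5, 1) = -5)
Function('k')(a) = Mul(-4, a) (Function('k')(a) = Add(Mul(-5, a), a) = Mul(-4, a))
Add(1058229, Function('k')(-210)) = Add(1058229, Mul(-4, -210)) = Add(1058229, 840) = 1059069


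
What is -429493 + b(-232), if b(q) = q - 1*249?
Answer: -429974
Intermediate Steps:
b(q) = -249 + q (b(q) = q - 249 = -249 + q)
-429493 + b(-232) = -429493 + (-249 - 232) = -429493 - 481 = -429974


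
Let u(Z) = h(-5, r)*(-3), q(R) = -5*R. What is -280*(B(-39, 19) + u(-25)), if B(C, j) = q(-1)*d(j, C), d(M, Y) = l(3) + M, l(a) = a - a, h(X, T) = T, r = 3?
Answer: -24080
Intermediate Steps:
l(a) = 0
d(M, Y) = M (d(M, Y) = 0 + M = M)
u(Z) = -9 (u(Z) = 3*(-3) = -9)
B(C, j) = 5*j (B(C, j) = (-5*(-1))*j = 5*j)
-280*(B(-39, 19) + u(-25)) = -280*(5*19 - 9) = -280*(95 - 9) = -280*86 = -24080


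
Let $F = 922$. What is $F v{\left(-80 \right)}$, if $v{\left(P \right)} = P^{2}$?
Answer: $5900800$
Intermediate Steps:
$F v{\left(-80 \right)} = 922 \left(-80\right)^{2} = 922 \cdot 6400 = 5900800$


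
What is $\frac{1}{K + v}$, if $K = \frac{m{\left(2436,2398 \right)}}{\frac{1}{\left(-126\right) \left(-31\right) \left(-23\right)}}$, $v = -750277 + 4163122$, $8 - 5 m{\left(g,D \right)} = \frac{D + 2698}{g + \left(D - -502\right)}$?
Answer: $\frac{145}{476508231} \approx 3.043 \cdot 10^{-7}$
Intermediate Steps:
$m{\left(g,D \right)} = \frac{8}{5} - \frac{2698 + D}{5 \left(502 + D + g\right)}$ ($m{\left(g,D \right)} = \frac{8}{5} - \frac{\left(D + 2698\right) \frac{1}{g + \left(D - -502\right)}}{5} = \frac{8}{5} - \frac{\left(2698 + D\right) \frac{1}{g + \left(D + 502\right)}}{5} = \frac{8}{5} - \frac{\left(2698 + D\right) \frac{1}{g + \left(502 + D\right)}}{5} = \frac{8}{5} - \frac{\left(2698 + D\right) \frac{1}{502 + D + g}}{5} = \frac{8}{5} - \frac{\frac{1}{502 + D + g} \left(2698 + D\right)}{5} = \frac{8}{5} - \frac{2698 + D}{5 \left(502 + D + g\right)}$)
$v = 3412845$
$K = - \frac{18354294}{145}$ ($K = \frac{\frac{1}{5} \frac{1}{502 + 2398 + 2436} \left(1318 + 7 \cdot 2398 + 8 \cdot 2436\right)}{\frac{1}{\left(-126\right) \left(-31\right) \left(-23\right)}} = \frac{\frac{1}{5} \cdot \frac{1}{5336} \left(1318 + 16786 + 19488\right)}{\frac{1}{3906 \left(-23\right)}} = \frac{\frac{1}{5} \cdot \frac{1}{5336} \cdot 37592}{\frac{1}{-89838}} = \frac{4699}{3335 \left(- \frac{1}{89838}\right)} = \frac{4699}{3335} \left(-89838\right) = - \frac{18354294}{145} \approx -1.2658 \cdot 10^{5}$)
$\frac{1}{K + v} = \frac{1}{- \frac{18354294}{145} + 3412845} = \frac{1}{\frac{476508231}{145}} = \frac{145}{476508231}$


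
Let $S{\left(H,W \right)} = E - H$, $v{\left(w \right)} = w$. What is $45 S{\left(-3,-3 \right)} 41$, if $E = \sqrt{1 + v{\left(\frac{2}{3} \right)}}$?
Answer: $5535 + 615 \sqrt{15} \approx 7916.9$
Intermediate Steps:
$E = \frac{\sqrt{15}}{3}$ ($E = \sqrt{1 + \frac{2}{3}} = \sqrt{\frac{5}{3}} = \frac{\sqrt{15}}{3} \approx 1.291$)
$S{\left(H,W \right)} = - H + \frac{\sqrt{15}}{3}$ ($S{\left(H,W \right)} = \frac{\sqrt{15}}{3} - H = - H + \frac{\sqrt{15}}{3}$)
$45 S{\left(-3,-3 \right)} 41 = 45 \left(\left(-1\right) \left(-3\right) + \frac{\sqrt{15}}{3}\right) 41 = 45 \left(3 + \frac{\sqrt{15}}{3}\right) 41 = \left(135 + 15 \sqrt{15}\right) 41 = 5535 + 615 \sqrt{15}$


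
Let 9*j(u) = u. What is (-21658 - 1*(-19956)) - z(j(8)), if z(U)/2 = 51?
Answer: -1804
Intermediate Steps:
j(u) = u/9
z(U) = 102 (z(U) = 2*51 = 102)
(-21658 - 1*(-19956)) - z(j(8)) = (-21658 - 1*(-19956)) - 1*102 = (-21658 + 19956) - 102 = -1702 - 102 = -1804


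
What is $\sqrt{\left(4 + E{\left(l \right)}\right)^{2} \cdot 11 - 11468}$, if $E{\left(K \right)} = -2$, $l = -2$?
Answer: $4 i \sqrt{714} \approx 106.88 i$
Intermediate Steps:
$\sqrt{\left(4 + E{\left(l \right)}\right)^{2} \cdot 11 - 11468} = \sqrt{\left(4 - 2\right)^{2} \cdot 11 - 11468} = \sqrt{2^{2} \cdot 11 - 11468} = \sqrt{4 \cdot 11 - 11468} = \sqrt{44 - 11468} = \sqrt{-11424} = 4 i \sqrt{714}$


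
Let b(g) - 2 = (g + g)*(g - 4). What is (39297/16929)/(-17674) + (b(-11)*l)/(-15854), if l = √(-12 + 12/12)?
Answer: -13099/99734382 - 166*I*√11/7927 ≈ -0.00013134 - 0.069454*I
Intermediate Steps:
b(g) = 2 + 2*g*(-4 + g) (b(g) = 2 + (g + g)*(g - 4) = 2 + (2*g)*(-4 + g) = 2 + 2*g*(-4 + g))
l = I*√11 (l = √(-12 + 12*(1/12)) = √(-12 + 1) = √(-11) = I*√11 ≈ 3.3166*I)
(39297/16929)/(-17674) + (b(-11)*l)/(-15854) = (39297/16929)/(-17674) + ((2 - 8*(-11) + 2*(-11)²)*(I*√11))/(-15854) = (39297*(1/16929))*(-1/17674) + ((2 + 88 + 2*121)*(I*√11))*(-1/15854) = (13099/5643)*(-1/17674) + ((2 + 88 + 242)*(I*√11))*(-1/15854) = -13099/99734382 + (332*(I*√11))*(-1/15854) = -13099/99734382 + (332*I*√11)*(-1/15854) = -13099/99734382 - 166*I*√11/7927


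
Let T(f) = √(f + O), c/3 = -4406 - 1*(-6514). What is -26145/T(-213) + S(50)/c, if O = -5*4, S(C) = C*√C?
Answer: 125*√2/3162 + 26145*I*√233/233 ≈ 0.055907 + 1712.8*I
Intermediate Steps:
S(C) = C^(3/2)
O = -20
c = 6324 (c = 3*(-4406 - 1*(-6514)) = 3*(-4406 + 6514) = 3*2108 = 6324)
T(f) = √(-20 + f) (T(f) = √(f - 20) = √(-20 + f))
-26145/T(-213) + S(50)/c = -26145/√(-20 - 213) + 50^(3/2)/6324 = -26145*(-I*√233/233) + (250*√2)*(1/6324) = -26145*(-I*√233/233) + 125*√2/3162 = -(-26145)*I*√233/233 + 125*√2/3162 = 26145*I*√233/233 + 125*√2/3162 = 125*√2/3162 + 26145*I*√233/233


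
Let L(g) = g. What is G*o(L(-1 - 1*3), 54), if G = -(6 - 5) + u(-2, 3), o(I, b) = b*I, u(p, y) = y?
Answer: -432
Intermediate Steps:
o(I, b) = I*b
G = 2 (G = -(6 - 5) + 3 = -1*1 + 3 = -1 + 3 = 2)
G*o(L(-1 - 1*3), 54) = 2*((-1 - 1*3)*54) = 2*((-1 - 3)*54) = 2*(-4*54) = 2*(-216) = -432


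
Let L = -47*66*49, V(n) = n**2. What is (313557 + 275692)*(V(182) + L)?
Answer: -70046385626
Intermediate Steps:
L = -151998 (L = -3102*49 = -151998)
(313557 + 275692)*(V(182) + L) = (313557 + 275692)*(182**2 - 151998) = 589249*(33124 - 151998) = 589249*(-118874) = -70046385626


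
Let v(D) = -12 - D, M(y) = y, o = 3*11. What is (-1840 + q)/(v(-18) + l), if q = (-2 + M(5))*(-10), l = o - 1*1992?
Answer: 1870/1953 ≈ 0.95750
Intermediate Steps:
o = 33
l = -1959 (l = 33 - 1*1992 = 33 - 1992 = -1959)
q = -30 (q = (-2 + 5)*(-10) = 3*(-10) = -30)
(-1840 + q)/(v(-18) + l) = (-1840 - 30)/((-12 - 1*(-18)) - 1959) = -1870/((-12 + 18) - 1959) = -1870/(6 - 1959) = -1870/(-1953) = -1870*(-1/1953) = 1870/1953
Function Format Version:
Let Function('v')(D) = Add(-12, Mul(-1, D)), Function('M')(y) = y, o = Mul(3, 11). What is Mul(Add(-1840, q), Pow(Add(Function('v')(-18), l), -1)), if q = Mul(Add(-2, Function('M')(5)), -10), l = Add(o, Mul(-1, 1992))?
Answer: Rational(1870, 1953) ≈ 0.95750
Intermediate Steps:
o = 33
l = -1959 (l = Add(33, Mul(-1, 1992)) = Add(33, -1992) = -1959)
q = -30 (q = Mul(Add(-2, 5), -10) = Mul(3, -10) = -30)
Mul(Add(-1840, q), Pow(Add(Function('v')(-18), l), -1)) = Mul(Add(-1840, -30), Pow(Add(Add(-12, Mul(-1, -18)), -1959), -1)) = Mul(-1870, Pow(Add(Add(-12, 18), -1959), -1)) = Mul(-1870, Pow(Add(6, -1959), -1)) = Mul(-1870, Pow(-1953, -1)) = Mul(-1870, Rational(-1, 1953)) = Rational(1870, 1953)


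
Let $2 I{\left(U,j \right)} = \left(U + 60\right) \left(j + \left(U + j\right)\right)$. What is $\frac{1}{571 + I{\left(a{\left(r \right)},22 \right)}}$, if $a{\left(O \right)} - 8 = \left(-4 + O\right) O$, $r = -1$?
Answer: $\frac{2}{5303} \approx 0.00037715$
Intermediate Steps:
$a{\left(O \right)} = 8 + O \left(-4 + O\right)$ ($a{\left(O \right)} = 8 + \left(-4 + O\right) O = 8 + O \left(-4 + O\right)$)
$I{\left(U,j \right)} = \frac{\left(60 + U\right) \left(U + 2 j\right)}{2}$ ($I{\left(U,j \right)} = \frac{\left(U + 60\right) \left(j + \left(U + j\right)\right)}{2} = \frac{\left(60 + U\right) \left(U + 2 j\right)}{2}$)
$\frac{1}{571 + I{\left(a{\left(r \right)},22 \right)}} = \frac{1}{571 + \left(\frac{\left(8 + \left(-1\right)^{2} - -4\right)^{2}}{2} + 30 \left(8 + \left(-1\right)^{2} - -4\right) + 60 \cdot 22 + \left(8 + \left(-1\right)^{2} - -4\right) 22\right)} = \frac{1}{571 + \left(\frac{\left(8 + 1 + 4\right)^{2}}{2} + 30 \left(8 + 1 + 4\right) + 1320 + \left(8 + 1 + 4\right) 22\right)} = \frac{1}{571 + \left(\frac{13^{2}}{2} + 30 \cdot 13 + 1320 + 13 \cdot 22\right)} = \frac{1}{571 + \left(\frac{1}{2} \cdot 169 + 390 + 1320 + 286\right)} = \frac{1}{571 + \left(\frac{169}{2} + 390 + 1320 + 286\right)} = \frac{1}{571 + \frac{4161}{2}} = \frac{1}{\frac{5303}{2}} = \frac{2}{5303}$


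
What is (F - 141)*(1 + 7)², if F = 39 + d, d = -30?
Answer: -8448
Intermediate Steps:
F = 9 (F = 39 - 30 = 9)
(F - 141)*(1 + 7)² = (9 - 141)*(1 + 7)² = -132*8² = -132*64 = -8448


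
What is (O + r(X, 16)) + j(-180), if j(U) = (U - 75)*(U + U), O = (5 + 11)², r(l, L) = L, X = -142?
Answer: 92072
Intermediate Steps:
O = 256 (O = 16² = 256)
j(U) = 2*U*(-75 + U) (j(U) = (-75 + U)*(2*U) = 2*U*(-75 + U))
(O + r(X, 16)) + j(-180) = (256 + 16) + 2*(-180)*(-75 - 180) = 272 + 2*(-180)*(-255) = 272 + 91800 = 92072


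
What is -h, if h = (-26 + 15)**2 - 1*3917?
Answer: 3796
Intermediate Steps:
h = -3796 (h = (-11)**2 - 3917 = 121 - 3917 = -3796)
-h = -1*(-3796) = 3796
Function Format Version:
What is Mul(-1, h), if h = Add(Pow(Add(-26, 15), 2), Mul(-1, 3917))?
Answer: 3796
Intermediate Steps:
h = -3796 (h = Add(Pow(-11, 2), -3917) = Add(121, -3917) = -3796)
Mul(-1, h) = Mul(-1, -3796) = 3796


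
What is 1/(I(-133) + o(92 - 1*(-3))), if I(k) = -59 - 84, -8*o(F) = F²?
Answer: -8/10169 ≈ -0.00078670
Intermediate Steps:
o(F) = -F²/8
I(k) = -143
1/(I(-133) + o(92 - 1*(-3))) = 1/(-143 - (92 - 1*(-3))²/8) = 1/(-143 - (92 + 3)²/8) = 1/(-143 - ⅛*95²) = 1/(-143 - ⅛*9025) = 1/(-143 - 9025/8) = 1/(-10169/8) = -8/10169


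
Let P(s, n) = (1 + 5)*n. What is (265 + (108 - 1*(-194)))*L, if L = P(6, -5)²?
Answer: 510300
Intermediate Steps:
P(s, n) = 6*n
L = 900 (L = (6*(-5))² = (-30)² = 900)
(265 + (108 - 1*(-194)))*L = (265 + (108 - 1*(-194)))*900 = (265 + (108 + 194))*900 = (265 + 302)*900 = 567*900 = 510300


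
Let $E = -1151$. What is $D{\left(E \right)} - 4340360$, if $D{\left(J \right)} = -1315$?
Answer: $-4341675$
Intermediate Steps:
$D{\left(E \right)} - 4340360 = -1315 - 4340360 = -4341675$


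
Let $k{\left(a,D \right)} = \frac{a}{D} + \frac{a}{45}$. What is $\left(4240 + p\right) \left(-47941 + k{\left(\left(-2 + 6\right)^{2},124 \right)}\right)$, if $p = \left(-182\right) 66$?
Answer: $\frac{519768191668}{1395} \approx 3.7259 \cdot 10^{8}$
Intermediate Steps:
$p = -12012$
$k{\left(a,D \right)} = \frac{a}{45} + \frac{a}{D}$ ($k{\left(a,D \right)} = \frac{a}{D} + a \frac{1}{45} = \frac{a}{D} + \frac{a}{45} = \frac{a}{45} + \frac{a}{D}$)
$\left(4240 + p\right) \left(-47941 + k{\left(\left(-2 + 6\right)^{2},124 \right)}\right) = \left(4240 - 12012\right) \left(-47941 + \left(\frac{\left(-2 + 6\right)^{2}}{45} + \frac{\left(-2 + 6\right)^{2}}{124}\right)\right) = - 7772 \left(-47941 + \left(\frac{4^{2}}{45} + 4^{2} \cdot \frac{1}{124}\right)\right) = - 7772 \left(-47941 + \left(\frac{1}{45} \cdot 16 + 16 \cdot \frac{1}{124}\right)\right) = - 7772 \left(-47941 + \left(\frac{16}{45} + \frac{4}{31}\right)\right) = - 7772 \left(-47941 + \frac{676}{1395}\right) = \left(-7772\right) \left(- \frac{66877019}{1395}\right) = \frac{519768191668}{1395}$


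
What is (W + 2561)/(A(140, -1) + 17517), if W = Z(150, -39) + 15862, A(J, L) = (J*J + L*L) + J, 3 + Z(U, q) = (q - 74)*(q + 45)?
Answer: 8871/18629 ≈ 0.47619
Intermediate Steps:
Z(U, q) = -3 + (-74 + q)*(45 + q) (Z(U, q) = -3 + (q - 74)*(q + 45) = -3 + (-74 + q)*(45 + q))
A(J, L) = J + J² + L² (A(J, L) = (J² + L²) + J = J + J² + L²)
W = 15181 (W = (-3333 + (-39)² - 29*(-39)) + 15862 = (-3333 + 1521 + 1131) + 15862 = -681 + 15862 = 15181)
(W + 2561)/(A(140, -1) + 17517) = (15181 + 2561)/((140 + 140² + (-1)²) + 17517) = 17742/((140 + 19600 + 1) + 17517) = 17742/(19741 + 17517) = 17742/37258 = 17742*(1/37258) = 8871/18629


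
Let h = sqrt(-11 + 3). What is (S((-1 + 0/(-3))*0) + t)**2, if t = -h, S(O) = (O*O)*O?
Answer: -8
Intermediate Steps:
S(O) = O**3 (S(O) = O**2*O = O**3)
h = 2*I*sqrt(2) (h = sqrt(-8) = 2*I*sqrt(2) ≈ 2.8284*I)
t = -2*I*sqrt(2) ≈ -2.8284*I
(S((-1 + 0/(-3))*0) + t)**2 = (((-1 + 0/(-3))*0)**3 - 2*I*sqrt(2))**2 = (((-1 + 0*(-1/3))*0)**3 - 2*I*sqrt(2))**2 = (((-1 + 0)*0)**3 - 2*I*sqrt(2))**2 = ((-1*0)**3 - 2*I*sqrt(2))**2 = (0**3 - 2*I*sqrt(2))**2 = (0 - 2*I*sqrt(2))**2 = (-2*I*sqrt(2))**2 = -8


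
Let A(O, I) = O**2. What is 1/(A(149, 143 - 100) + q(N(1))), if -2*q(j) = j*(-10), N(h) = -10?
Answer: 1/22151 ≈ 4.5145e-5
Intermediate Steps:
q(j) = 5*j (q(j) = -j*(-10)/2 = -(-5)*j = 5*j)
1/(A(149, 143 - 100) + q(N(1))) = 1/(149**2 + 5*(-10)) = 1/(22201 - 50) = 1/22151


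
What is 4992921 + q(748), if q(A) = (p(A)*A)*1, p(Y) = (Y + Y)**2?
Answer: 1679028889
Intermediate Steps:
p(Y) = 4*Y**2 (p(Y) = (2*Y)**2 = 4*Y**2)
q(A) = 4*A**3 (q(A) = ((4*A**2)*A)*1 = (4*A**3)*1 = 4*A**3)
4992921 + q(748) = 4992921 + 4*748**3 = 4992921 + 4*418508992 = 4992921 + 1674035968 = 1679028889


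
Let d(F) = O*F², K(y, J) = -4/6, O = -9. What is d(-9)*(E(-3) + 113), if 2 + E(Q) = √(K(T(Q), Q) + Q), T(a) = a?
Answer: -80919 - 243*I*√33 ≈ -80919.0 - 1395.9*I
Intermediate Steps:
K(y, J) = -⅔ (K(y, J) = -4*⅙ = -⅔)
d(F) = -9*F²
E(Q) = -2 + √(-⅔ + Q)
d(-9)*(E(-3) + 113) = (-9*(-9)²)*((-2 + √(-6 + 9*(-3))/3) + 113) = (-9*81)*((-2 + √(-6 - 27)/3) + 113) = -729*((-2 + √(-33)/3) + 113) = -729*((-2 + (I*√33)/3) + 113) = -729*((-2 + I*√33/3) + 113) = -729*(111 + I*√33/3) = -80919 - 243*I*√33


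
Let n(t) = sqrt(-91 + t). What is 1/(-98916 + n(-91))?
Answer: -49458/4892187619 - I*sqrt(182)/9784375238 ≈ -1.011e-5 - 1.3788e-9*I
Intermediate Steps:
1/(-98916 + n(-91)) = 1/(-98916 + sqrt(-91 - 91)) = 1/(-98916 + sqrt(-182)) = 1/(-98916 + I*sqrt(182))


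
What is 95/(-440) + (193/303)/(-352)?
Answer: -2111/9696 ≈ -0.21772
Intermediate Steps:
95/(-440) + (193/303)/(-352) = 95*(-1/440) + (193*(1/303))*(-1/352) = -19/88 + (193/303)*(-1/352) = -19/88 - 193/106656 = -2111/9696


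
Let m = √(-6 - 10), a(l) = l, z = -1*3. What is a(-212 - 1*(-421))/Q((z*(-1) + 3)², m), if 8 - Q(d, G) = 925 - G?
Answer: -191653/840905 - 836*I/840905 ≈ -0.22791 - 0.00099417*I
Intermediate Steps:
z = -3
m = 4*I (m = √(-16) = 4*I ≈ 4.0*I)
Q(d, G) = -917 + G (Q(d, G) = 8 - (925 - G) = 8 + (-925 + G) = -917 + G)
a(-212 - 1*(-421))/Q((z*(-1) + 3)², m) = (-212 - 1*(-421))/(-917 + 4*I) = (-212 + 421)*((-917 - 4*I)/840905) = 209*((-917 - 4*I)/840905) = 209*(-917 - 4*I)/840905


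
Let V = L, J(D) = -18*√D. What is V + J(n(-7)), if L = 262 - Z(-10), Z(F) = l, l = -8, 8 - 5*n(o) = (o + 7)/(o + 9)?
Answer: 270 - 36*√10/5 ≈ 247.23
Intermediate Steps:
n(o) = 8/5 - (7 + o)/(5*(9 + o)) (n(o) = 8/5 - (o + 7)/(5*(o + 9)) = 8/5 - (7 + o)/(5*(9 + o)))
Z(F) = -8
L = 270 (L = 262 - 1*(-8) = 262 + 8 = 270)
V = 270
V + J(n(-7)) = 270 - 18*√5*√(65 + 7*(-7))/(5*√(9 - 7)) = 270 - 18*√10*√(65 - 49)/10 = 270 - 18*2*√10/5 = 270 - 36*√10/5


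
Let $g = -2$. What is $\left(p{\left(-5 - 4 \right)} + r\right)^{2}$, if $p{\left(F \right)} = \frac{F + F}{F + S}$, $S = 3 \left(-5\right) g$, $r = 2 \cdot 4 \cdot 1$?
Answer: $\frac{2500}{49} \approx 51.02$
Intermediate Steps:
$r = 8$ ($r = 8 \cdot 1 = 8$)
$S = 30$ ($S = 3 \left(-5\right) \left(-2\right) = \left(-15\right) \left(-2\right) = 30$)
$p{\left(F \right)} = \frac{2 F}{30 + F}$ ($p{\left(F \right)} = \frac{F + F}{F + 30} = \frac{2 F}{30 + F}$)
$\left(p{\left(-5 - 4 \right)} + r\right)^{2} = \left(\frac{2 \left(-5 - 4\right)}{30 - 9} + 8\right)^{2} = \left(2 \left(-9\right) \frac{1}{30 - 9} + 8\right)^{2} = \left(2 \left(-9\right) \frac{1}{21} + 8\right)^{2} = \left(- \frac{6}{7} + 8\right)^{2} = \left(\frac{50}{7}\right)^{2} = \frac{2500}{49}$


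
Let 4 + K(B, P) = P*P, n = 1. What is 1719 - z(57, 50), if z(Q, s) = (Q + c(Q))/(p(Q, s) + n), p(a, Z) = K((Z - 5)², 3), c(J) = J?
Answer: 1700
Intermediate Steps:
K(B, P) = -4 + P² (K(B, P) = -4 + P*P = -4 + P²)
p(a, Z) = 5 (p(a, Z) = -4 + 3² = -4 + 9 = 5)
z(Q, s) = Q/3 (z(Q, s) = (Q + Q)/(5 + 1) = (2*Q)/6 = (2*Q)*(⅙) = Q/3)
1719 - z(57, 50) = 1719 - 57/3 = 1719 - 1*19 = 1719 - 19 = 1700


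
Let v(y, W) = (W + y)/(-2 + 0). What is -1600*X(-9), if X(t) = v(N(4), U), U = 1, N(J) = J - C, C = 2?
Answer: 2400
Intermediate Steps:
N(J) = -2 + J (N(J) = J - 1*2 = J - 2 = -2 + J)
v(y, W) = -W/2 - y/2 (v(y, W) = (W + y)/(-2) = (W + y)*(-½) = -W/2 - y/2)
X(t) = -3/2 (X(t) = -½*1 - (-2 + 4)/2 = -½ - ½*2 = -½ - 1 = -3/2)
-1600*X(-9) = -1600*(-3/2) = 2400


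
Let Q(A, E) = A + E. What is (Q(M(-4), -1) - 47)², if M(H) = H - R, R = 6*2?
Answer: 4096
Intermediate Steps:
R = 12
M(H) = -12 + H (M(H) = H - 1*12 = H - 12 = -12 + H)
(Q(M(-4), -1) - 47)² = (((-12 - 4) - 1) - 47)² = ((-16 - 1) - 47)² = (-17 - 47)² = (-64)² = 4096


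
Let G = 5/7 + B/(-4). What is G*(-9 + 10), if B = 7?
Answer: -29/28 ≈ -1.0357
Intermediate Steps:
G = -29/28 (G = 5/7 + 7/(-4) = 5*(1/7) + 7*(-1/4) = 5/7 - 7/4 = -29/28 ≈ -1.0357)
G*(-9 + 10) = -29*(-9 + 10)/28 = -29/28*1 = -29/28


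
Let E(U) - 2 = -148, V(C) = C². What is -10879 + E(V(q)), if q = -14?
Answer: -11025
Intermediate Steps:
E(U) = -146 (E(U) = 2 - 148 = -146)
-10879 + E(V(q)) = -10879 - 146 = -11025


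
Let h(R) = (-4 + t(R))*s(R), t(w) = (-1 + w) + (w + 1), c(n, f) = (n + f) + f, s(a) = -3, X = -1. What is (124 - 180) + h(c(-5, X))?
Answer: -2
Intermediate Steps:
c(n, f) = n + 2*f (c(n, f) = (f + n) + f = n + 2*f)
t(w) = 2*w (t(w) = (-1 + w) + (1 + w) = 2*w)
h(R) = 12 - 6*R (h(R) = (-4 + 2*R)*(-3) = 12 - 6*R)
(124 - 180) + h(c(-5, X)) = (124 - 180) + (12 - 6*(-5 + 2*(-1))) = -56 + (12 - 6*(-5 - 2)) = -56 + (12 - 6*(-7)) = -56 + (12 + 42) = -56 + 54 = -2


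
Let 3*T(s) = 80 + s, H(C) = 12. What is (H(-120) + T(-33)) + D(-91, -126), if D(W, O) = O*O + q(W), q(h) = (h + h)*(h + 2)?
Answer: 96305/3 ≈ 32102.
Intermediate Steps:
q(h) = 2*h*(2 + h) (q(h) = (2*h)*(2 + h) = 2*h*(2 + h))
D(W, O) = O² + 2*W*(2 + W) (D(W, O) = O*O + 2*W*(2 + W) = O² + 2*W*(2 + W))
T(s) = 80/3 + s/3 (T(s) = (80 + s)/3 = 80/3 + s/3)
(H(-120) + T(-33)) + D(-91, -126) = (12 + (80/3 + (⅓)*(-33))) + ((-126)² + 2*(-91)*(2 - 91)) = (12 + (80/3 - 11)) + (15876 + 2*(-91)*(-89)) = (12 + 47/3) + (15876 + 16198) = 83/3 + 32074 = 96305/3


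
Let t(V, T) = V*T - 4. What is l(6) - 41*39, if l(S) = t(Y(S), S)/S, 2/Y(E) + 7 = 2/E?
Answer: -47999/30 ≈ -1600.0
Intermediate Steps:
Y(E) = 2/(-7 + 2/E)
t(V, T) = -4 + T*V (t(V, T) = T*V - 4 = -4 + T*V)
l(S) = (-4 - 2*S²/(-2 + 7*S))/S (l(S) = (-4 + S*(-2*S/(-2 + 7*S)))/S = (-4 - 2*S²/(-2 + 7*S))/S)
l(6) - 41*39 = 2*(4 - 1*6² - 14*6)/(6*(-2 + 7*6)) - 41*39 = 2*(⅙)*(4 - 1*36 - 84)/(-2 + 42) - 1599 = 2*(⅙)*(4 - 36 - 84)/40 - 1599 = 2*(⅙)*(1/40)*(-116) - 1599 = -29/30 - 1599 = -47999/30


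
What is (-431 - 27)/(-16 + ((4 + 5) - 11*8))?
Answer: 458/95 ≈ 4.8211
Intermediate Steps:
(-431 - 27)/(-16 + ((4 + 5) - 11*8)) = -458/(-16 + (9 - 88)) = -458/(-16 - 79) = -458/(-95) = -458*(-1/95) = 458/95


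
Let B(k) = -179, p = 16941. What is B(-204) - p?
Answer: -17120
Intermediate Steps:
B(-204) - p = -179 - 1*16941 = -179 - 16941 = -17120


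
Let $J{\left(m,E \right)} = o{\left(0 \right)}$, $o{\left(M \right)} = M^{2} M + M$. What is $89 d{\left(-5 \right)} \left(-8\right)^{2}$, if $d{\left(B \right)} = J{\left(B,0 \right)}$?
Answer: $0$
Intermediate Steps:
$o{\left(M \right)} = M + M^{3}$ ($o{\left(M \right)} = M^{3} + M = M + M^{3}$)
$J{\left(m,E \right)} = 0$ ($J{\left(m,E \right)} = 0 + 0^{3} = 0 + 0 = 0$)
$d{\left(B \right)} = 0$
$89 d{\left(-5 \right)} \left(-8\right)^{2} = 89 \cdot 0 \left(-8\right)^{2} = 0 \cdot 64 = 0$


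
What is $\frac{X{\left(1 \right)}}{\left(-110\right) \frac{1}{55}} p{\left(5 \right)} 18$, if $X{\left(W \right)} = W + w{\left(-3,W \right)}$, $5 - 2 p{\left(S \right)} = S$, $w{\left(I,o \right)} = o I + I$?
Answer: $0$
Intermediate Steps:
$w{\left(I,o \right)} = I + I o$ ($w{\left(I,o \right)} = I o + I = I + I o$)
$p{\left(S \right)} = \frac{5}{2} - \frac{S}{2}$
$X{\left(W \right)} = -3 - 2 W$ ($X{\left(W \right)} = W - 3 \left(1 + W\right) = W - \left(3 + 3 W\right) = -3 - 2 W$)
$\frac{X{\left(1 \right)}}{\left(-110\right) \frac{1}{55}} p{\left(5 \right)} 18 = \frac{-3 - 2}{\left(-110\right) \frac{1}{55}} \left(\frac{5}{2} - \frac{5}{2}\right) 18 = - \frac{5}{-2} \cdot 0 \cdot 18 = \left(-5\right) \left(- \frac{1}{2}\right) 0 = \frac{5}{2} \cdot 0 = 0$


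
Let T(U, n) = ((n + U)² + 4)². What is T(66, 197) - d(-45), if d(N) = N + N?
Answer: 4784904019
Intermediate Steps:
d(N) = 2*N
T(U, n) = (4 + (U + n)²)² (T(U, n) = ((U + n)² + 4)² = (4 + (U + n)²)²)
T(66, 197) - d(-45) = (4 + (66 + 197)²)² - 2*(-45) = (4 + 263²)² - 1*(-90) = (4 + 69169)² + 90 = 69173² + 90 = 4784903929 + 90 = 4784904019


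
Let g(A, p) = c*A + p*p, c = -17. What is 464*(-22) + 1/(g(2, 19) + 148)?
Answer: -4848799/475 ≈ -10208.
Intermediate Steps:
g(A, p) = p² - 17*A (g(A, p) = -17*A + p*p = -17*A + p² = p² - 17*A)
464*(-22) + 1/(g(2, 19) + 148) = 464*(-22) + 1/((19² - 17*2) + 148) = -10208 + 1/((361 - 34) + 148) = -10208 + 1/(327 + 148) = -10208 + 1/475 = -4848799/475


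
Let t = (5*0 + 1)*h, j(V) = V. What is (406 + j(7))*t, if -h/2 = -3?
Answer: 2478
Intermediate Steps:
h = 6 (h = -2*(-3) = 6)
t = 6 (t = (5*0 + 1)*6 = (0 + 1)*6 = 1*6 = 6)
(406 + j(7))*t = (406 + 7)*6 = 413*6 = 2478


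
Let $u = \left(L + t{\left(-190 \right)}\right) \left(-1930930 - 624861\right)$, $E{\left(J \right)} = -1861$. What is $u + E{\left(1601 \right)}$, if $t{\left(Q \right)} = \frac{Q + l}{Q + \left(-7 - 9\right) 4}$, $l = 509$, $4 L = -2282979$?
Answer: $\frac{741023411685673}{508} \approx 1.4587 \cdot 10^{12}$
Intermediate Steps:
$L = - \frac{2282979}{4}$ ($L = \frac{1}{4} \left(-2282979\right) = - \frac{2282979}{4} \approx -5.7075 \cdot 10^{5}$)
$t{\left(Q \right)} = \frac{509 + Q}{-64 + Q}$ ($t{\left(Q \right)} = \frac{Q + 509}{Q + \left(-7 - 9\right) 4} = \frac{509 + Q}{Q - 64} = \frac{509 + Q}{-64 + Q}$)
$u = \frac{741023412631061}{508}$ ($u = \left(- \frac{2282979}{4} + \frac{509 - 190}{-64 - 190}\right) \left(-1930930 - 624861\right) = \left(- \frac{2282979}{4} + \frac{1}{-254} \cdot 319\right) \left(-2555791\right) = \left(- \frac{2282979}{4} - \frac{319}{254}\right) \left(-2555791\right) = \left(- \frac{289938971}{508}\right) \left(-2555791\right) = \frac{741023412631061}{508} \approx 1.4587 \cdot 10^{12}$)
$u + E{\left(1601 \right)} = \frac{741023412631061}{508} - 1861 = \frac{741023411685673}{508}$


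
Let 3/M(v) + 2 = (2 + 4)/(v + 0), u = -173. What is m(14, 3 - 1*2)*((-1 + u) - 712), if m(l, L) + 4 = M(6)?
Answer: 6202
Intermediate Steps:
M(v) = 3/(-2 + 6/v) (M(v) = 3/(-2 + (2 + 4)/(v + 0)) = 3/(-2 + 6/v))
m(l, L) = -7 (m(l, L) = -4 - 3*6/(-6 + 2*6) = -4 - 3*6/(-6 + 12) = -4 - 3*6/6 = -4 - 3*6*⅙ = -4 - 3 = -7)
m(14, 3 - 1*2)*((-1 + u) - 712) = -7*((-1 - 173) - 712) = -7*(-174 - 712) = -7*(-886) = 6202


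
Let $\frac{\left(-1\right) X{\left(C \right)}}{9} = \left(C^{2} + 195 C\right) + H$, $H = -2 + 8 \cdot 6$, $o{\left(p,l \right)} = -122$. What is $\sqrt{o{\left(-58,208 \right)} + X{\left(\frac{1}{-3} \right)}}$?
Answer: $4 \sqrt{3} \approx 6.9282$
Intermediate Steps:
$H = 46$ ($H = -2 + 48 = 46$)
$X{\left(C \right)} = -414 - 1755 C - 9 C^{2}$ ($X{\left(C \right)} = - 9 \left(\left(C^{2} + 195 C\right) + 46\right) = - 9 \left(46 + C^{2} + 195 C\right) = -414 - 1755 C - 9 C^{2}$)
$\sqrt{o{\left(-58,208 \right)} + X{\left(\frac{1}{-3} \right)}} = \sqrt{-122 - \left(414 + 1 - 585\right)} = \sqrt{-122 - \left(-171 + 1\right)} = \sqrt{-122 - -170} = \sqrt{-122 + 170} = \sqrt{48} = 4 \sqrt{3}$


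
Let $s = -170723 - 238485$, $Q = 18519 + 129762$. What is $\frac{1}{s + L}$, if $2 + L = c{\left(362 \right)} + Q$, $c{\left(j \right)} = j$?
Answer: $- \frac{1}{260567} \approx -3.8378 \cdot 10^{-6}$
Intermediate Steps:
$Q = 148281$
$L = 148641$ ($L = -2 + \left(362 + 148281\right) = -2 + 148643 = 148641$)
$s = -409208$ ($s = -170723 - 238485 = -409208$)
$\frac{1}{s + L} = \frac{1}{-409208 + 148641} = \frac{1}{-260567} = - \frac{1}{260567}$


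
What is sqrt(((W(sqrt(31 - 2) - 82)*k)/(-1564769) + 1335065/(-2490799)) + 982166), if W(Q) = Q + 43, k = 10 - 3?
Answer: sqrt(14919782484866463475652938992528 - 67955660660975320583*sqrt(29))/3897525060431 ≈ 991.04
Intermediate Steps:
k = 7
W(Q) = 43 + Q
sqrt(((W(sqrt(31 - 2) - 82)*k)/(-1564769) + 1335065/(-2490799)) + 982166) = sqrt((((43 + (sqrt(31 - 2) - 82))*7)/(-1564769) + 1335065/(-2490799)) + 982166) = sqrt((((43 + (sqrt(29) - 82))*7)*(-1/1564769) + 1335065*(-1/2490799)) + 982166) = sqrt((((43 + (-82 + sqrt(29)))*7)*(-1/1564769) - 1335065/2490799) + 982166) = sqrt((((-39 + sqrt(29))*7)*(-1/1564769) - 1335065/2490799) + 982166) = sqrt(((-273 + 7*sqrt(29))*(-1/1564769) - 1335065/2490799) + 982166) = sqrt(((273/1564769 - 7*sqrt(29)/1564769) - 1335065/2490799) + 982166) = sqrt((-2088388336858/3897525060431 - 7*sqrt(29)/1564769) + 982166) = sqrt(3828014510114936688/3897525060431 - 7*sqrt(29)/1564769)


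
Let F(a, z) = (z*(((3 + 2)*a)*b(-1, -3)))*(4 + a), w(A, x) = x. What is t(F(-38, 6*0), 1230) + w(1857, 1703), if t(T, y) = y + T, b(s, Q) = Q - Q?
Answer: 2933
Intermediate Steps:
b(s, Q) = 0
F(a, z) = 0 (F(a, z) = (z*(((3 + 2)*a)*0))*(4 + a) = (z*((5*a)*0))*(4 + a) = (z*0)*(4 + a) = 0*(4 + a) = 0)
t(T, y) = T + y
t(F(-38, 6*0), 1230) + w(1857, 1703) = (0 + 1230) + 1703 = 1230 + 1703 = 2933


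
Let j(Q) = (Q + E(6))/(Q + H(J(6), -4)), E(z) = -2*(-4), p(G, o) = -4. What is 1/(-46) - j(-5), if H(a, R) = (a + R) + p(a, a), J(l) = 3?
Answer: 32/115 ≈ 0.27826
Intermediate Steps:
H(a, R) = -4 + R + a (H(a, R) = (a + R) - 4 = (R + a) - 4 = -4 + R + a)
E(z) = 8
j(Q) = (8 + Q)/(-5 + Q) (j(Q) = (Q + 8)/(Q + (-4 - 4 + 3)) = (8 + Q)/(Q - 5) = (8 + Q)/(-5 + Q))
1/(-46) - j(-5) = 1/(-46) - (8 - 5)/(-5 - 5) = -1/46 - 3/(-10) = -1/46 - (-1)*3/10 = -1/46 - 1*(-3/10) = -1/46 + 3/10 = 32/115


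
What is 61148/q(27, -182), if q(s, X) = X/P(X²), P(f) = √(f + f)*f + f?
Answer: -11128936 - 2025466352*√2 ≈ -2.8756e+9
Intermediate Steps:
P(f) = f + √2*f^(3/2) (P(f) = √(2*f)*f + f = (√2*√f)*f + f = √2*f^(3/2) + f = f + √2*f^(3/2))
q(s, X) = X/(X² + √2*(X²)^(3/2))
61148/q(27, -182) = 61148/((-182/((-182)² + √2*((-182)²)^(3/2)))) = 61148/((-182/(33124 + √2*33124^(3/2)))) = 61148/((-182/(33124 + √2*6028568))) = 61148/((-182/(33124 + 6028568*√2))) = 61148*(-182 - 33124*√2) = -11128936 - 2025466352*√2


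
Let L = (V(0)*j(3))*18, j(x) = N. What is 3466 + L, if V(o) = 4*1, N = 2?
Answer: 3610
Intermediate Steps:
j(x) = 2
V(o) = 4
L = 144 (L = (4*2)*18 = 8*18 = 144)
3466 + L = 3466 + 144 = 3610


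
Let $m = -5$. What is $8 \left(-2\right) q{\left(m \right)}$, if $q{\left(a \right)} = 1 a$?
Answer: $80$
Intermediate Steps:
$q{\left(a \right)} = a$
$8 \left(-2\right) q{\left(m \right)} = 8 \left(-2\right) \left(-5\right) = \left(-16\right) \left(-5\right) = 80$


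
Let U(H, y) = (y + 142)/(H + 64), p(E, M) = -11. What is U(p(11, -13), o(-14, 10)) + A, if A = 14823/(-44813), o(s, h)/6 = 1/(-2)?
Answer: 5443388/2375089 ≈ 2.2919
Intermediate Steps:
o(s, h) = -3 (o(s, h) = 6/(-2) = 6*(-1/2) = -3)
U(H, y) = (142 + y)/(64 + H)
A = -14823/44813 (A = 14823*(-1/44813) = -14823/44813 ≈ -0.33077)
U(p(11, -13), o(-14, 10)) + A = (142 - 3)/(64 - 11) - 14823/44813 = 139/53 - 14823/44813 = 5443388/2375089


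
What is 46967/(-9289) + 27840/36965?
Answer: -295505879/68673577 ≈ -4.3030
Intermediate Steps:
46967/(-9289) + 27840/36965 = 46967*(-1/9289) + 27840*(1/36965) = -46967/9289 + 5568/7393 = -295505879/68673577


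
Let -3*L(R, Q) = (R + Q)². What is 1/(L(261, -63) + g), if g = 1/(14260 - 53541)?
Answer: -39281/513324109 ≈ -7.6523e-5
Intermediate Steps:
L(R, Q) = -(Q + R)²/3 (L(R, Q) = -(R + Q)²/3 = -(Q + R)²/3)
g = -1/39281 (g = 1/(-39281) = -1/39281 ≈ -2.5458e-5)
1/(L(261, -63) + g) = 1/(-(-63 + 261)²/3 - 1/39281) = 1/(-⅓*198² - 1/39281) = 1/(-⅓*39204 - 1/39281) = 1/(-13068 - 1/39281) = 1/(-513324109/39281) = -39281/513324109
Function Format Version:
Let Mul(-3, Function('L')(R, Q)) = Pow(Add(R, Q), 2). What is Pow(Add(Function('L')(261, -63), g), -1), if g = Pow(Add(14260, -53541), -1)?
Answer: Rational(-39281, 513324109) ≈ -7.6523e-5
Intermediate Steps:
Function('L')(R, Q) = Mul(Rational(-1, 3), Pow(Add(Q, R), 2)) (Function('L')(R, Q) = Mul(Rational(-1, 3), Pow(Add(R, Q), 2)) = Mul(Rational(-1, 3), Pow(Add(Q, R), 2)))
g = Rational(-1, 39281) (g = Pow(-39281, -1) = Rational(-1, 39281) ≈ -2.5458e-5)
Pow(Add(Function('L')(261, -63), g), -1) = Pow(Add(Mul(Rational(-1, 3), Pow(Add(-63, 261), 2)), Rational(-1, 39281)), -1) = Pow(Add(Mul(Rational(-1, 3), Pow(198, 2)), Rational(-1, 39281)), -1) = Pow(Add(Mul(Rational(-1, 3), 39204), Rational(-1, 39281)), -1) = Pow(Add(-13068, Rational(-1, 39281)), -1) = Pow(Rational(-513324109, 39281), -1) = Rational(-39281, 513324109)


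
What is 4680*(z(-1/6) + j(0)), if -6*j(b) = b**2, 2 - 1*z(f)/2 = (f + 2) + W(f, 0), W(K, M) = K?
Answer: 3120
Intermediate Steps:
z(f) = -4*f (z(f) = 4 - 2*((f + 2) + f) = 4 - 2*((2 + f) + f) = 4 - 2*(2 + 2*f) = 4 + (-4 - 4*f) = -4*f)
j(b) = -b**2/6
4680*(z(-1/6) + j(0)) = 4680*(-(-4)/6 - 1/6*0**2) = 4680*(-(-4)/6 - 1/6*0) = 4680*(-4*(-1/6) + 0) = 4680*(2/3 + 0) = 4680*(2/3) = 3120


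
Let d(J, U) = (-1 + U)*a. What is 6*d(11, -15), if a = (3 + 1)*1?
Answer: -384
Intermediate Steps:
a = 4 (a = 4*1 = 4)
d(J, U) = -4 + 4*U (d(J, U) = (-1 + U)*4 = -4 + 4*U)
6*d(11, -15) = 6*(-4 + 4*(-15)) = 6*(-4 - 60) = 6*(-64) = -384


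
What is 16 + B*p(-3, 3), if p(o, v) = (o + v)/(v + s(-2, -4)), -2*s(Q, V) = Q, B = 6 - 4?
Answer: 16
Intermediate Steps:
B = 2
s(Q, V) = -Q/2
p(o, v) = (o + v)/(1 + v) (p(o, v) = (o + v)/(v - ½*(-2)) = (o + v)/(v + 1) = (o + v)/(1 + v))
16 + B*p(-3, 3) = 16 + 2*((-3 + 3)/(1 + 3)) = 16 + 2*(0/4) = 16 + 2*((¼)*0) = 16 + 2*0 = 16 + 0 = 16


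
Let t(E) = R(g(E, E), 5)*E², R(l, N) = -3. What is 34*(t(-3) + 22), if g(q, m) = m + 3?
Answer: -170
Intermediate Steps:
g(q, m) = 3 + m
t(E) = -3*E²
34*(t(-3) + 22) = 34*(-3*(-3)² + 22) = 34*(-3*9 + 22) = 34*(-27 + 22) = 34*(-5) = -170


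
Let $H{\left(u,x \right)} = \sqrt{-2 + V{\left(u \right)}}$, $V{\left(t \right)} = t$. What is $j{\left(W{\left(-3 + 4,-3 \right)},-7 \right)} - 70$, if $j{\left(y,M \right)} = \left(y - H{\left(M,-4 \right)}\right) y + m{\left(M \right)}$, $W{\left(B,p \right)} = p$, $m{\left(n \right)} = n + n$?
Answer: $-75 + 9 i \approx -75.0 + 9.0 i$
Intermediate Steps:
$m{\left(n \right)} = 2 n$
$H{\left(u,x \right)} = \sqrt{-2 + u}$
$j{\left(y,M \right)} = 2 M + y \left(y - \sqrt{-2 + M}\right)$ ($j{\left(y,M \right)} = \left(y - \sqrt{-2 + M}\right) y + 2 M = y \left(y - \sqrt{-2 + M}\right) + 2 M = 2 M + y \left(y - \sqrt{-2 + M}\right)$)
$j{\left(W{\left(-3 + 4,-3 \right)},-7 \right)} - 70 = \left(\left(-3\right)^{2} + 2 \left(-7\right) - - 3 \sqrt{-2 - 7}\right) - 70 = \left(9 - 14 - - 3 \sqrt{-9}\right) - 70 = \left(9 - 14 - - 3 \cdot 3 i\right) - 70 = \left(9 - 14 + 9 i\right) - 70 = \left(-5 + 9 i\right) - 70 = -75 + 9 i$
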